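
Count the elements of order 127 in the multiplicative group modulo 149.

0

φ(149) = 149 − 1 = 148 = 2^2 · 37.
In a cyclic group of order 148, there are φ(d) elements of order d for each divisor d of 148, and zero for non-divisors.
Here 148 is not a multiple of 127, so there are no elements of order 127.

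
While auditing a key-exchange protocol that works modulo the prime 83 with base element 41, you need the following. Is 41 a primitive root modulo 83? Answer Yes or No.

No

φ(83) = 83 − 1 = 82 = 2 · 41.
41 is a primitive root mod 83 iff 41^(φ(83)/q) ≢ 1 for every prime q | φ(83), i.e. q ∈ {2, 41}.
41^41 ≡ 1 (mod 83)  [q = 2: ≡ 1 ✗]
41^2 ≡ 21 (mod 83)  [q = 41: ≢ 1 ✓]
The check at q = 2 fails, so 41 generates a proper subgroup.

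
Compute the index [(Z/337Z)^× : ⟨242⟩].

2

Since 242 ∈ (Z/337Z)^×, its order divides φ(337) = 337 − 1 = 336 = 2^4 · 3 · 7.
Divisors of 336: 1, 2, 3, 4, 6, 7, 8, 12, 14, 16, 21, 24, 28, 42, 48, 56, 84, 112, 168, 336.
Compute 242^d (mod 337) for the divisors d until we hit 1:
242^1 ≡ 242 (mod 337)
242^2 ≡ 263 (mod 337)
242^3 ≡ 290 (mod 337)
242^4 ≡ 84 (mod 337)
242^6 ≡ 187 (mod 337)
242^7 ≡ 96 (mod 337)
242^8 ≡ 316 (mod 337)
242^12 ≡ 258 (mod 337)
242^14 ≡ 117 (mod 337)
242^16 ≡ 104 (mod 337)
242^21 ≡ 111 (mod 337)
242^24 ≡ 175 (mod 337)
242^28 ≡ 209 (mod 337)
242^42 ≡ 189 (mod 337)
242^48 ≡ 295 (mod 337)
242^56 ≡ 208 (mod 337)
242^84 ≡ 336 (mod 337)
242^112 ≡ 128 (mod 337)
242^168 ≡ 1 (mod 337) ✓
So ord_337(242) = 168, hence |⟨242⟩| = 168.
Index = |(Z/337Z)^×| / |⟨242⟩| = 336 / 168 = 2.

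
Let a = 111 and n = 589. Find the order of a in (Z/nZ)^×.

45

ord(111) | φ(589) = φ(19·31) = (19−1)·(31−1) = 18·30 = 540 = 2^2 · 3^3 · 5.
Divisors of 540: 1, 2, 3, 4, 5, 6, 9, 10, 12, 15, 18, 20, 27, 30, 36, 45, 54, 60, 90, 108, 135, 180, 270, 540.
Test each divisor d:
111^1 ≡ 111 (mod 589)
111^2 ≡ 541 (mod 589)
111^3 ≡ 562 (mod 589)
111^4 ≡ 537 (mod 589)
111^5 ≡ 118 (mod 589)
111^6 ≡ 140 (mod 589)
111^9 ≡ 343 (mod 589)
111^10 ≡ 377 (mod 589)
111^12 ≡ 163 (mod 589)
111^15 ≡ 311 (mod 589)
111^18 ≡ 438 (mod 589)
111^20 ≡ 180 (mod 589)
111^27 ≡ 39 (mod 589)
111^30 ≡ 125 (mod 589)
111^36 ≡ 419 (mod 589)
111^45 ≡ 1 (mod 589) ✓
So ord_589(111) = 45.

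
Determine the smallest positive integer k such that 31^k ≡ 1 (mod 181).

ord(31) | φ(181) = 181 − 1 = 180 = 2^2 · 3^2 · 5.
Divisors of 180: 1, 2, 3, 4, 5, 6, 9, 10, 12, 15, 18, 20, 30, 36, 45, 60, 90, 180.
Check 31^d mod 181 for each divisor in increasing order:
31^1 ≡ 31 (mod 181)
31^2 ≡ 56 (mod 181)
31^3 ≡ 107 (mod 181)
31^4 ≡ 59 (mod 181)
31^5 ≡ 19 (mod 181)
31^6 ≡ 46 (mod 181)
31^9 ≡ 35 (mod 181)
31^10 ≡ 180 (mod 181)
31^12 ≡ 125 (mod 181)
31^15 ≡ 162 (mod 181)
31^18 ≡ 139 (mod 181)
31^20 ≡ 1 (mod 181) ✓
Therefore the multiplicative order of 31 modulo 181 is 20.

20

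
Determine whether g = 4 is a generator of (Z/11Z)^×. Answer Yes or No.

No

φ(11) = 11 − 1 = 10 = 2 · 5.
An element g generates (Z/11Z)^× iff g^(10/q) ≢ 1 (mod 11) for each prime q ∈ {2, 5}.
4^5 ≡ 1 (mod 11)  [q = 2: ≡ 1 ✗]
4^2 ≡ 5 (mod 11)  [q = 5: ≢ 1 ✓]
The check at q = 2 fails, so 4 generates a proper subgroup.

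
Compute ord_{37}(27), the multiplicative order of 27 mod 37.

6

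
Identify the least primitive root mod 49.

φ(49) = φ(7^2) = 7·(7−1) = 42 = 2 · 3 · 7.
g is a primitive root iff g^(42/q) ≢ 1 (mod 49) for each prime q ∈ {2, 3, 7}.
g = 2: 2^21 ≡ 1 — hits 1, so not a primitive root.
g = 3: 3^21 ≡ 48; 3^14 ≡ 30; 3^6 ≡ 43 — none is 1, so 3 is a primitive root.
Hence the least primitive root of 49 is 3.

3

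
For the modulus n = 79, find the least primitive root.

φ(79) = 79 − 1 = 78 = 2 · 3 · 13.
g is a primitive root iff g^(78/q) ≢ 1 (mod 79) for each prime q ∈ {2, 3, 13}.
g = 2: 2^39 ≡ 1 — hits 1, so not a primitive root.
g = 3: 3^39 ≡ 78; 3^26 ≡ 23; 3^6 ≡ 18 — none is 1, so 3 is a primitive root.
Hence the least primitive root of 79 is 3.

3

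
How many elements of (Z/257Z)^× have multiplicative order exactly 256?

128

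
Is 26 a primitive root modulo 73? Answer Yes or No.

Yes

φ(73) = 73 − 1 = 72 = 2^3 · 3^2.
26 is a primitive root mod 73 iff 26^(φ(73)/q) ≢ 1 for every prime q | φ(73), i.e. q ∈ {2, 3}.
26^36 ≡ 72 (mod 73)  [q = 2: ≢ 1 ✓]
26^24 ≡ 8 (mod 73)  [q = 3: ≢ 1 ✓]
All checks pass, so 26 has order 72 and is a primitive root modulo 73.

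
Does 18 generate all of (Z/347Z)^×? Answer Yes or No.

φ(347) = 347 − 1 = 346 = 2 · 173.
18 is a primitive root mod 347 iff 18^(φ(347)/q) ≢ 1 for every prime q | φ(347), i.e. q ∈ {2, 173}.
18^173 ≡ 346 (mod 347)  [q = 2: ≢ 1 ✓]
18^2 ≡ 324 (mod 347)  [q = 173: ≢ 1 ✓]
Every test exponent gives a nontrivial residue, hence 18 generates the full group.

Yes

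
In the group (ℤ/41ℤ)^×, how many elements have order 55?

φ(41) = 41 − 1 = 40 = 2^3 · 5.
Since (Z/41Z)^× is cyclic of order 40, the number of elements of order d is φ(d) when d | 40 and 0 otherwise.
Here 40 is not a multiple of 55, so there are no elements of order 55.

0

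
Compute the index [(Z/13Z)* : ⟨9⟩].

4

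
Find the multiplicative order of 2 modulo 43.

14

The order of 2 must divide φ(43) = 43 − 1 = 42 = 2 · 3 · 7.
Divisors of 42: 1, 2, 3, 6, 7, 14, 21, 42.
Evaluate successive powers at the divisors of 42:
2^1 ≡ 2 (mod 43)
2^2 ≡ 4 (mod 43)
2^3 ≡ 8 (mod 43)
2^6 ≡ 21 (mod 43)
2^7 ≡ 42 (mod 43)
2^14 ≡ 1 (mod 43) ✓
So ord_43(2) = 14.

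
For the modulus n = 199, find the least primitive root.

3

φ(199) = 199 − 1 = 198 = 2 · 3^2 · 11.
Test candidates g = 2, 3, … against the prime factors q ∈ {2, 3, 11} of φ(199): g is a generator iff g^(198/q) ≢ 1 for every such q.
g = 2: 2^99 ≡ 1 — hits 1, so not a primitive root.
g = 3: 3^99 ≡ 198; 3^66 ≡ 106; 3^18 ≡ 125 — none is 1, so 3 is a primitive root.
The smallest primitive root modulo 199 is 3.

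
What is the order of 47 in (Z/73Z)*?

ord(47) | φ(73) = 73 − 1 = 72 = 2^3 · 3^2.
Divisors of 72: 1, 2, 3, 4, 6, 8, 9, 12, 18, 24, 36, 72.
Compute 47^d (mod 73) for the divisors d until we hit 1:
47^1 ≡ 47 (mod 73)
47^2 ≡ 19 (mod 73)
47^3 ≡ 17 (mod 73)
47^4 ≡ 69 (mod 73)
47^6 ≡ 70 (mod 73)
47^8 ≡ 16 (mod 73)
47^9 ≡ 22 (mod 73)
47^12 ≡ 9 (mod 73)
47^18 ≡ 46 (mod 73)
47^24 ≡ 8 (mod 73)
47^36 ≡ 72 (mod 73)
47^72 ≡ 1 (mod 73) ✓
Therefore the multiplicative order of 47 modulo 73 is 72.

72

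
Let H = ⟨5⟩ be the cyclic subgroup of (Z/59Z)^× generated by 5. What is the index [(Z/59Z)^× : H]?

Since 5 ∈ (Z/59Z)^×, its order divides φ(59) = 59 − 1 = 58 = 2 · 29.
Divisors of 58: 1, 2, 29, 58.
Compute 5^d (mod 59) for the divisors d until we hit 1:
5^1 ≡ 5 (mod 59)
5^2 ≡ 25 (mod 59)
5^29 ≡ 1 (mod 59) ✓
So ord_59(5) = 29, hence |⟨5⟩| = 29.
[(Z/59Z)^× : ⟨5⟩] = 58/29 = 2.

2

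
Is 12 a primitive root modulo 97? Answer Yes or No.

No

φ(97) = 97 − 1 = 96 = 2^5 · 3.
It suffices to check that the order of 12 is not a proper divisor of 96: compute 12^(96/q) for q ∈ {2, 3}.
12^48 ≡ 1 (mod 97)  [q = 2: ≡ 1 ✗]
12^32 ≡ 1 (mod 97)  [q = 3: ≡ 1 ✗]
12^48 ≡ 1 shows ord(12) | 48, strictly less than φ(97); not a primitive root.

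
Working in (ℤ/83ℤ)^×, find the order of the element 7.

By Lagrange's theorem, ord_83(7) divides φ(83) = 83 − 1 = 82 = 2 · 41.
Divisors of 82: 1, 2, 41, 82.
Test each divisor d:
7^1 ≡ 7
7^2 ≡ 49
7^41 ≡ 1
The smallest such exponent is 41, so the order of 7 is 41.

41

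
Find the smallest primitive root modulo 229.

6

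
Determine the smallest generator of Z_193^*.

5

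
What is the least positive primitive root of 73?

5

φ(73) = 73 − 1 = 72 = 2^3 · 3^2.
Test candidates g = 2, 3, … against the prime factors q ∈ {2, 3} of φ(73): g is a generator iff g^(72/q) ≢ 1 for every such q.
g = 2: 2^36 ≡ 1 — hits 1, so not a primitive root.
g = 3: 3^36 ≡ 1 — hits 1, so not a primitive root.
g = 4: 4^36 ≡ 1 — hits 1, so not a primitive root.
g = 5: 5^36 ≡ 72; 5^24 ≡ 8 — none is 1, so 5 is a primitive root.
The smallest primitive root modulo 73 is 5.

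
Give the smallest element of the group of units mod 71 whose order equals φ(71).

7

φ(71) = 71 − 1 = 70 = 2 · 5 · 7.
g is a primitive root iff g^(70/q) ≢ 1 (mod 71) for each prime q ∈ {2, 5, 7}.
g = 2: 2^35 ≡ 1 — hits 1, so not a primitive root.
g = 3: 3^35 ≡ 1 — hits 1, so not a primitive root.
g = 4: 4^35 ≡ 1 — hits 1, so not a primitive root.
g = 5: 5^35 ≡ 1 — hits 1, so not a primitive root.
g = 6: 6^35 ≡ 1 — hits 1, so not a primitive root.
g = 7: 7^35 ≡ 70; 7^14 ≡ 54; 7^10 ≡ 45 — none is 1, so 7 is a primitive root.
So 7 is the smallest generator of (Z/71Z)^×.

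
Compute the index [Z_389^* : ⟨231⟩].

The order of 231 must divide φ(389) = 389 − 1 = 388 = 2^2 · 97.
Divisors of 388: 1, 2, 4, 97, 194, 388.
Compute 231^d (mod 389) for the divisors d until we hit 1:
231^1 ≡ 231 (mod 389)
231^2 ≡ 68 (mod 389)
231^4 ≡ 345 (mod 389)
231^97 ≡ 274 (mod 389)
231^194 ≡ 388 (mod 389)
231^388 ≡ 1 (mod 389) ✓
So ord_389(231) = 388, hence |⟨231⟩| = 388.
[(Z/389Z)^× : ⟨231⟩] = 388/388 = 1.

1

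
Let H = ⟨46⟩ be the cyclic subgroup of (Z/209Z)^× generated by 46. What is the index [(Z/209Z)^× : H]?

6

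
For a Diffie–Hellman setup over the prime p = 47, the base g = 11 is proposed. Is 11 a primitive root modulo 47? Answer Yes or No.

Yes

φ(47) = 47 − 1 = 46 = 2 · 23.
Test 11^(46/q) mod 47 for each prime factor q of 46:
11^23 ≡ 46 (mod 47)  [q = 2: ≢ 1 ✓]
11^2 ≡ 27 (mod 47)  [q = 23: ≢ 1 ✓]
All checks pass, so 11 has order 46 and is a primitive root modulo 47.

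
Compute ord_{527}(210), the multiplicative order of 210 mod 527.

240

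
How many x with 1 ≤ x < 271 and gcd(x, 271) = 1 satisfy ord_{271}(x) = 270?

φ(271) = 271 − 1 = 270 = 2 · 3^3 · 5.
In a cyclic group of order 270, there are φ(d) elements of order d for each divisor d of 270, and zero for non-divisors.
270 = 2 · 3^3 · 5 divides 270, and φ(270) = 72.

72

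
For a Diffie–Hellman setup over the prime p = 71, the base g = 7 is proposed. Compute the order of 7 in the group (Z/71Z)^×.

70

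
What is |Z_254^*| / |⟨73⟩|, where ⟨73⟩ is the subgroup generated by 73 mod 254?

ord(73) | φ(254) = φ(2)·φ(127) = 1·126 = 126 = 2 · 3^2 · 7.
Divisors of 126: 1, 2, 3, 6, 7, 9, 14, 18, 21, 42, 63, 126.
Check 73^d mod 254 for each divisor in increasing order:
73^1 ≡ 73 (mod 254)
73^2 ≡ 249 (mod 254)
73^3 ≡ 143 (mod 254)
73^6 ≡ 129 (mod 254)
73^7 ≡ 19 (mod 254)
73^9 ≡ 159 (mod 254)
73^14 ≡ 107 (mod 254)
73^18 ≡ 135 (mod 254)
73^21 ≡ 1 (mod 254) ✓
The order of 73 is 21, so the subgroup it generates has 21 elements.
The index is φ(254) / ord(73) = 126 / 21 = 6.

6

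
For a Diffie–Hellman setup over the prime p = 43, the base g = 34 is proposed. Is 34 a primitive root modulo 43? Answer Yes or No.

Yes

φ(43) = 43 − 1 = 42 = 2 · 3 · 7.
It suffices to check that the order of 34 is not a proper divisor of 42: compute 34^(42/q) for q ∈ {2, 3, 7}.
34^21 ≡ 42 (mod 43)  [q = 2: ≢ 1 ✓]
34^14 ≡ 6 (mod 43)  [q = 3: ≢ 1 ✓]
34^6 ≡ 4 (mod 43)  [q = 7: ≢ 1 ✓]
None equal 1, so ord_43(34) = 42: 34 is a primitive root.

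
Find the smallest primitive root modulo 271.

φ(271) = 271 − 1 = 270 = 2 · 3^3 · 5.
Test candidates g = 2, 3, … against the prime factors q ∈ {2, 3, 5} of φ(271): g is a generator iff g^(270/q) ≢ 1 for every such q.
g = 2: 2^135 ≡ 1 — hits 1, so not a primitive root.
g = 3: 3^135 ≡ 270; 3^90 ≡ 1 — hits 1, so not a primitive root.
g = 4: 4^135 ≡ 1 — hits 1, so not a primitive root.
g = 5: 5^135 ≡ 1 — hits 1, so not a primitive root.
g = 6: 6^135 ≡ 270; 6^90 ≡ 242; 6^54 ≡ 10 — none is 1, so 6 is a primitive root.
So 6 is the smallest generator of (Z/271Z)^×.

6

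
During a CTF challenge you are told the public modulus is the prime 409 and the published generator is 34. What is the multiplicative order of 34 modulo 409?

204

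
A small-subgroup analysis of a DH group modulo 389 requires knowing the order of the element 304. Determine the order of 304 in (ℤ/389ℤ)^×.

194

Since 304 ∈ (Z/389Z)^×, its order divides φ(389) = 389 − 1 = 388 = 2^2 · 97.
Divisors of 388: 1, 2, 4, 97, 194, 388.
Evaluate successive powers at the divisors of 388:
304^1 ≡ 304 (mod 389)
304^2 ≡ 223 (mod 389)
304^4 ≡ 326 (mod 389)
304^97 ≡ 388 (mod 389)
304^194 ≡ 1 (mod 389) ✓
So ord_389(304) = 194.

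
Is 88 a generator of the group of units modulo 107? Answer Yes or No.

φ(107) = 107 − 1 = 106 = 2 · 53.
Test 88^(106/q) mod 107 for each prime factor q of 106:
88^53 ≡ 106 (mod 107)  [q = 2: ≢ 1 ✓]
88^2 ≡ 40 (mod 107)  [q = 53: ≢ 1 ✓]
Every test exponent gives a nontrivial residue, hence 88 generates the full group.

Yes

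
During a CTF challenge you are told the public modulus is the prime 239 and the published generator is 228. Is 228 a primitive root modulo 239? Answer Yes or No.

Yes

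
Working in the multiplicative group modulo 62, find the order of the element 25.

ord(25) | φ(62) = φ(2)·φ(31) = 1·30 = 30 = 2 · 3 · 5.
Divisors of 30: 1, 2, 3, 5, 6, 10, 15, 30.
Check 25^d mod 62 for each divisor in increasing order:
25^1 ≡ 25
25^2 ≡ 5
25^3 ≡ 1
The smallest such exponent is 3, so the order of 25 is 3.

3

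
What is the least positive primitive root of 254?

3

φ(254) = φ(2)·φ(127) = 1·126 = 126 = 2 · 3^2 · 7.
g is a primitive root iff g^(126/q) ≢ 1 (mod 254) for each prime q ∈ {2, 3, 7}.
g = 2: gcd(2, 254) = 2 > 1, not a unit — skip.
g = 3: 3^63 ≡ 253; 3^42 ≡ 107; 3^18 ≡ 131 — none is 1, so 3 is a primitive root.
So 3 is the smallest generator of (Z/254Z)^×.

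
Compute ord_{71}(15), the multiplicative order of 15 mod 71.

35

The order of 15 must divide φ(71) = 71 − 1 = 70 = 2 · 5 · 7.
Divisors of 70: 1, 2, 5, 7, 10, 14, 35, 70.
Check 15^d mod 71 for each divisor in increasing order:
15^1 ≡ 15 (mod 71)
15^2 ≡ 12 (mod 71)
15^5 ≡ 30 (mod 71)
15^7 ≡ 5 (mod 71)
15^10 ≡ 48 (mod 71)
15^14 ≡ 25 (mod 71)
15^35 ≡ 1 (mod 71) ✓
The smallest such exponent is 35, so the order of 15 is 35.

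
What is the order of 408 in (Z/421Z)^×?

By Lagrange's theorem, ord_421(408) divides φ(421) = 421 − 1 = 420 = 2^2 · 3 · 5 · 7.
Divisors of 420: 1, 2, 3, 4, 5, 6, 7, 10, 12, 14, 15, 20, 21, 28, 30, 35, 42, 60, 70, 84, 105, 140, 210, 420.
Compute 408^d (mod 421) for the divisors d until we hit 1:
408^1 ≡ 408
408^2 ≡ 169
408^3 ≡ 329
408^4 ≡ 354
408^5 ≡ 29
408^6 ≡ 44
408^7 ≡ 270
408^10 ≡ 420
408^12 ≡ 252
408^14 ≡ 67
408^15 ≡ 392
408^20 ≡ 1
Therefore the multiplicative order of 408 modulo 421 is 20.

20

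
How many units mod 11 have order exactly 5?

4

φ(11) = 11 − 1 = 10 = 2 · 5.
Since (Z/11Z)^× is cyclic of order 10, the number of elements of order d is φ(d) when d | 10 and 0 otherwise.
5 | 10, and φ(5) = 5 − 1 = 4.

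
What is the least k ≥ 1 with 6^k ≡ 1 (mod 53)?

ord(6) | φ(53) = 53 − 1 = 52 = 2^2 · 13.
Divisors of 52: 1, 2, 4, 13, 26, 52.
Evaluate successive powers at the divisors of 52:
6^1 ≡ 6 (mod 53)
6^2 ≡ 36 (mod 53)
6^4 ≡ 24 (mod 53)
6^13 ≡ 52 (mod 53)
6^26 ≡ 1 (mod 53) ✓
So ord_53(6) = 26.

26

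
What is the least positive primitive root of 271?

6

φ(271) = 271 − 1 = 270 = 2 · 3^3 · 5.
Test candidates g = 2, 3, … against the prime factors q ∈ {2, 3, 5} of φ(271): g is a generator iff g^(270/q) ≢ 1 for every such q.
g = 2: 2^135 ≡ 1 — hits 1, so not a primitive root.
g = 3: 3^135 ≡ 270; 3^90 ≡ 1 — hits 1, so not a primitive root.
g = 4: 4^135 ≡ 1 — hits 1, so not a primitive root.
g = 5: 5^135 ≡ 1 — hits 1, so not a primitive root.
g = 6: 6^135 ≡ 270; 6^90 ≡ 242; 6^54 ≡ 10 — none is 1, so 6 is a primitive root.
Hence the least primitive root of 271 is 6.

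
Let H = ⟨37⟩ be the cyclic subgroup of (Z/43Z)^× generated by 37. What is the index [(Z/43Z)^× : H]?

7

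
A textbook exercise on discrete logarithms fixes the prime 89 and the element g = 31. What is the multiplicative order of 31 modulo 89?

88

By Lagrange's theorem, ord_89(31) divides φ(89) = 89 − 1 = 88 = 2^3 · 11.
Divisors of 88: 1, 2, 4, 8, 11, 22, 44, 88.
Check 31^d mod 89 for each divisor in increasing order:
31^1 ≡ 31 (mod 89)
31^2 ≡ 71 (mod 89)
31^4 ≡ 57 (mod 89)
31^8 ≡ 45 (mod 89)
31^11 ≡ 77 (mod 89)
31^22 ≡ 55 (mod 89)
31^44 ≡ 88 (mod 89)
31^88 ≡ 1 (mod 89) ✓
The smallest such exponent is 88, so the order of 31 is 88.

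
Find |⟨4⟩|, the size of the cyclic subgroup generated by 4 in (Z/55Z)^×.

By Lagrange's theorem, ord_55(4) divides φ(55) = φ(5·11) = (5−1)·(11−1) = 4·10 = 40 = 2^3 · 5.
Divisors of 40: 1, 2, 4, 5, 8, 10, 20, 40.
Test each divisor d:
4^1 ≡ 4 (mod 55)
4^2 ≡ 16 (mod 55)
4^4 ≡ 36 (mod 55)
4^5 ≡ 34 (mod 55)
4^8 ≡ 31 (mod 55)
4^10 ≡ 1 (mod 55) ✓
So ord_55(4) = 10.

10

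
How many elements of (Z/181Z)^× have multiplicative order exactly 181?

φ(181) = 181 − 1 = 180 = 2^2 · 3^2 · 5.
Since (Z/181Z)^× is cyclic of order 180, the number of elements of order d is φ(d) when d | 180 and 0 otherwise.
181 does not divide 180, so no element of (Z/181Z)^× has order 181.

0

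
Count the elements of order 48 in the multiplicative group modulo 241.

φ(241) = 241 − 1 = 240 = 2^4 · 3 · 5.
(Z/241Z)^× is cyclic (|G| = 240); a cyclic group of order m has exactly φ(d) elements of each order d | m, and none otherwise.
48 = 2^4 · 3 divides 240, and φ(48) = 16.

16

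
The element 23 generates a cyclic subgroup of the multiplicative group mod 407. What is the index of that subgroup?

30

Since 23 ∈ (Z/407Z)^×, its order divides φ(407) = φ(11·37) = (11−1)·(37−1) = 10·36 = 360 = 2^3 · 3^2 · 5.
Divisors of 360: 1, 2, 3, 4, 5, 6, 8, 9, 10, 12, 15, 18, 20, 24, 30, 36, 40, 45, 60, 72, 90, 120, 180, 360.
Check 23^d mod 407 for each divisor in increasing order:
23^1 ≡ 23 (mod 407)
23^2 ≡ 122 (mod 407)
23^3 ≡ 364 (mod 407)
23^4 ≡ 232 (mod 407)
23^5 ≡ 45 (mod 407)
23^6 ≡ 221 (mod 407)
23^8 ≡ 100 (mod 407)
23^9 ≡ 265 (mod 407)
23^10 ≡ 397 (mod 407)
23^12 ≡ 1 (mod 407) ✓
The order of 23 is 12, so the subgroup it generates has 12 elements.
[(Z/407Z)^× : ⟨23⟩] = 360/12 = 30.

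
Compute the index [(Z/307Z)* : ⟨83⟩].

2

ord(83) | φ(307) = 307 − 1 = 306 = 2 · 3^2 · 17.
Divisors of 306: 1, 2, 3, 6, 9, 17, 18, 34, 51, 102, 153, 306.
Check 83^d mod 307 for each divisor in increasing order:
83^1 ≡ 83 (mod 307)
83^2 ≡ 135 (mod 307)
83^3 ≡ 153 (mod 307)
83^6 ≡ 77 (mod 307)
83^9 ≡ 115 (mod 307)
83^17 ≡ 274 (mod 307)
83^18 ≡ 24 (mod 307)
83^34 ≡ 168 (mod 307)
83^51 ≡ 289 (mod 307)
83^102 ≡ 17 (mod 307)
83^153 ≡ 1 (mod 307) ✓
So ord_307(83) = 153, hence |⟨83⟩| = 153.
Index = |(Z/307Z)^×| / |⟨83⟩| = 306 / 153 = 2.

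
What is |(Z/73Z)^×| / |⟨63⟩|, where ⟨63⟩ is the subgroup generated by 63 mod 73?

9

ord(63) | φ(73) = 73 − 1 = 72 = 2^3 · 3^2.
Divisors of 72: 1, 2, 3, 4, 6, 8, 9, 12, 18, 24, 36, 72.
Test each divisor d:
63^1 ≡ 63 (mod 73)
63^2 ≡ 27 (mod 73)
63^3 ≡ 22 (mod 73)
63^4 ≡ 72 (mod 73)
63^6 ≡ 46 (mod 73)
63^8 ≡ 1 (mod 73) ✓
So ord_73(63) = 8, hence |⟨63⟩| = 8.
The index is φ(73) / ord(63) = 72 / 8 = 9.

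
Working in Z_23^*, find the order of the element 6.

11

The order of 6 must divide φ(23) = 23 − 1 = 22 = 2 · 11.
Divisors of 22: 1, 2, 11, 22.
Compute 6^d (mod 23) for the divisors d until we hit 1:
6^1 ≡ 6 (mod 23)
6^2 ≡ 13 (mod 23)
6^11 ≡ 1 (mod 23) ✓
So ord_23(6) = 11.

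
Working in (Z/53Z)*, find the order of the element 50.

The order of 50 must divide φ(53) = 53 − 1 = 52 = 2^2 · 13.
Divisors of 52: 1, 2, 4, 13, 26, 52.
Evaluate successive powers at the divisors of 52:
50^1 ≡ 50
50^2 ≡ 9
50^4 ≡ 28
50^13 ≡ 23
50^26 ≡ 52
50^52 ≡ 1
So ord_53(50) = 52.

52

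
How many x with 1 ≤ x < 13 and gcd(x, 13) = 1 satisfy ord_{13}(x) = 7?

0

φ(13) = 13 − 1 = 12 = 2^2 · 3.
In a cyclic group of order 12, there are φ(d) elements of order d for each divisor d of 12, and zero for non-divisors.
7 does not divide 12, so no element of (Z/13Z)^× has order 7.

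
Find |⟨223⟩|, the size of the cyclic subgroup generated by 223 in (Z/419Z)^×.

ord(223) | φ(419) = 419 − 1 = 418 = 2 · 11 · 19.
Divisors of 418: 1, 2, 11, 19, 22, 38, 209, 418.
Evaluate successive powers at the divisors of 418:
223^1 ≡ 223 (mod 419)
223^2 ≡ 287 (mod 419)
223^11 ≡ 284 (mod 419)
223^19 ≡ 85 (mod 419)
223^22 ≡ 208 (mod 419)
223^38 ≡ 102 (mod 419)
223^209 ≡ 418 (mod 419)
223^418 ≡ 1 (mod 419) ✓
The smallest such exponent is 418, so the order of 223 is 418.

418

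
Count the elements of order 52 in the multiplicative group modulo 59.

φ(59) = 59 − 1 = 58 = 2 · 29.
In a cyclic group of order 58, there are φ(d) elements of order d for each divisor d of 58, and zero for non-divisors.
Here 58 is not a multiple of 52, so there are no elements of order 52.

0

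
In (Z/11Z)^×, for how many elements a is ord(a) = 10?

4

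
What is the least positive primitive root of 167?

5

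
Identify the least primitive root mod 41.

6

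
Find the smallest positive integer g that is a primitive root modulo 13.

2

φ(13) = 13 − 1 = 12 = 2^2 · 3.
g is a primitive root iff g^(12/q) ≢ 1 (mod 13) for each prime q ∈ {2, 3}.
g = 2: 2^6 ≡ 12; 2^4 ≡ 3 — none is 1, so 2 is a primitive root.
So 2 is the smallest generator of (Z/13Z)^×.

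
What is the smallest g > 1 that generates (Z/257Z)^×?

3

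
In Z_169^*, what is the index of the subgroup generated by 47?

3

By Lagrange's theorem, ord_169(47) divides φ(169) = φ(13^2) = 13·(13−1) = 156 = 2^2 · 3 · 13.
Divisors of 156: 1, 2, 3, 4, 6, 12, 13, 26, 39, 52, 78, 156.
Compute 47^d (mod 169) for the divisors d until we hit 1:
47^1 ≡ 47
47^2 ≡ 12
47^3 ≡ 57
47^4 ≡ 144
47^6 ≡ 38
47^12 ≡ 92
47^13 ≡ 99
47^26 ≡ 168
47^39 ≡ 70
47^52 ≡ 1
Thus |⟨47⟩| = ord(47) = 52.
The index is φ(169) / ord(47) = 156 / 52 = 3.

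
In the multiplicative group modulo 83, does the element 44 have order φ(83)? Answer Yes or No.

No

φ(83) = 83 − 1 = 82 = 2 · 41.
Test 44^(82/q) mod 83 for each prime factor q of 82:
44^41 ≡ 1 (mod 83)  [q = 2: ≡ 1 ✗]
44^2 ≡ 27 (mod 83)  [q = 41: ≢ 1 ✓]
44^41 ≡ 1 shows ord(44) | 41, strictly less than φ(83); not a primitive root.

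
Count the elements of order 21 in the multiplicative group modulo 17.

φ(17) = 17 − 1 = 16 = 2^4.
(Z/17Z)^× is cyclic (|G| = 16); a cyclic group of order m has exactly φ(d) elements of each order d | m, and none otherwise.
21 does not divide 16, so no element of (Z/17Z)^× has order 21.

0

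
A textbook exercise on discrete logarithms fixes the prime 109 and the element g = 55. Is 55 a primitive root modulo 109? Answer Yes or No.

No

φ(109) = 109 − 1 = 108 = 2^2 · 3^3.
Test 55^(108/q) mod 109 for each prime factor q of 108:
55^54 ≡ 108 (mod 109)  [q = 2: ≢ 1 ✓]
55^36 ≡ 1 (mod 109)  [q = 3: ≡ 1 ✗]
Since 55^36 ≡ 1, the order of 55 divides 36 < 108, so 55 is not a primitive root.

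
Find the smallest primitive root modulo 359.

φ(359) = 359 − 1 = 358 = 2 · 179.
g is a primitive root iff g^(358/q) ≢ 1 (mod 359) for each prime q ∈ {2, 179}.
g = 2: 2^179 ≡ 1 — hits 1, so not a primitive root.
g = 3: 3^179 ≡ 1 — hits 1, so not a primitive root.
g = 4: 4^179 ≡ 1 — hits 1, so not a primitive root.
g = 5: 5^179 ≡ 1 — hits 1, so not a primitive root.
g = 6: 6^179 ≡ 1 — hits 1, so not a primitive root.
g = 7: 7^179 ≡ 358; 7^2 ≡ 49 — none is 1, so 7 is a primitive root.
The smallest primitive root modulo 359 is 7.

7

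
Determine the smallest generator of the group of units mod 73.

5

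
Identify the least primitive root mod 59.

2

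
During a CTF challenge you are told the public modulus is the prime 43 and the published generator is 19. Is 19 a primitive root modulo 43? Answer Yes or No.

Yes

φ(43) = 43 − 1 = 42 = 2 · 3 · 7.
Test 19^(42/q) mod 43 for each prime factor q of 42:
19^21 ≡ 42 (mod 43)  [q = 2: ≢ 1 ✓]
19^14 ≡ 36 (mod 43)  [q = 3: ≢ 1 ✓]
19^6 ≡ 11 (mod 43)  [q = 7: ≢ 1 ✓]
Every test exponent gives a nontrivial residue, hence 19 generates the full group.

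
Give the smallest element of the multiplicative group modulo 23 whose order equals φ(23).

5

φ(23) = 23 − 1 = 22 = 2 · 11.
Test candidates g = 2, 3, … against the prime factors q ∈ {2, 11} of φ(23): g is a generator iff g^(22/q) ≢ 1 for every such q.
g = 2: 2^11 ≡ 1 — hits 1, so not a primitive root.
g = 3: 3^11 ≡ 1 — hits 1, so not a primitive root.
g = 4: 4^11 ≡ 1 — hits 1, so not a primitive root.
g = 5: 5^11 ≡ 22; 5^2 ≡ 2 — none is 1, so 5 is a primitive root.
Hence the least primitive root of 23 is 5.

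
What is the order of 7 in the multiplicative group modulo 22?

10

ord(7) | φ(22) = φ(2)·φ(11) = 1·10 = 10 = 2 · 5.
Divisors of 10: 1, 2, 5, 10.
Test each divisor d:
7^1 ≡ 7 (mod 22)
7^2 ≡ 5 (mod 22)
7^5 ≡ 21 (mod 22)
7^10 ≡ 1 (mod 22) ✓
Hence ord(7) = 10.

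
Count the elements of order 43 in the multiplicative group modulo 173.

φ(173) = 173 − 1 = 172 = 2^2 · 43.
In a cyclic group of order 172, there are φ(d) elements of order d for each divisor d of 172, and zero for non-divisors.
43 | 172, and φ(43) = 43 − 1 = 42.

42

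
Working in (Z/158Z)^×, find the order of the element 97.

ord(97) | φ(158) = φ(2)·φ(79) = 1·78 = 78 = 2 · 3 · 13.
Divisors of 78: 1, 2, 3, 6, 13, 26, 39, 78.
Compute 97^d (mod 158) for the divisors d until we hit 1:
97^1 ≡ 97 (mod 158)
97^2 ≡ 87 (mod 158)
97^3 ≡ 65 (mod 158)
97^6 ≡ 117 (mod 158)
97^13 ≡ 1 (mod 158) ✓
Hence ord(97) = 13.

13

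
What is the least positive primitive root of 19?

2

φ(19) = 19 − 1 = 18 = 2 · 3^2.
Test candidates g = 2, 3, … against the prime factors q ∈ {2, 3} of φ(19): g is a generator iff g^(18/q) ≢ 1 for every such q.
g = 2: 2^9 ≡ 18; 2^6 ≡ 7 — none is 1, so 2 is a primitive root.
So 2 is the smallest generator of (Z/19Z)^×.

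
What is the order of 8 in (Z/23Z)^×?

ord(8) | φ(23) = 23 − 1 = 22 = 2 · 11.
Divisors of 22: 1, 2, 11, 22.
Test each divisor d:
8^1 ≡ 8 (mod 23)
8^2 ≡ 18 (mod 23)
8^11 ≡ 1 (mod 23) ✓
The smallest such exponent is 11, so the order of 8 is 11.

11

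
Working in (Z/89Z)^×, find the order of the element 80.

44

The order of 80 must divide φ(89) = 89 − 1 = 88 = 2^3 · 11.
Divisors of 88: 1, 2, 4, 8, 11, 22, 44, 88.
Compute 80^d (mod 89) for the divisors d until we hit 1:
80^1 ≡ 80
80^2 ≡ 81
80^4 ≡ 64
80^8 ≡ 2
80^11 ≡ 55
80^22 ≡ 88
80^44 ≡ 1
Therefore the multiplicative order of 80 modulo 89 is 44.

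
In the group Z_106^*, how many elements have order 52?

φ(106) = φ(2)·φ(53) = 1·52 = 52 = 2^2 · 13.
In a cyclic group of order 52, there are φ(d) elements of order d for each divisor d of 52, and zero for non-divisors.
52 = 2^2 · 13 divides 52, and φ(52) = 24.

24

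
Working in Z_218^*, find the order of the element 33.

4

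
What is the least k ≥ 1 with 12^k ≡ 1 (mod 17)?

16

By Lagrange's theorem, ord_17(12) divides φ(17) = 17 − 1 = 16 = 2^4.
Divisors of 16: 1, 2, 4, 8, 16.
Evaluate successive powers at the divisors of 16:
12^1 ≡ 12
12^2 ≡ 8
12^4 ≡ 13
12^8 ≡ 16
12^16 ≡ 1
The smallest such exponent is 16, so the order of 12 is 16.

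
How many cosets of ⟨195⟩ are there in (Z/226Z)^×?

2

The order of 195 must divide φ(226) = φ(2)·φ(113) = 1·112 = 112 = 2^4 · 7.
Divisors of 112: 1, 2, 4, 7, 8, 14, 16, 28, 56, 112.
Evaluate successive powers at the divisors of 112:
195^1 ≡ 195 (mod 226)
195^2 ≡ 57 (mod 226)
195^4 ≡ 85 (mod 226)
195^7 ≡ 95 (mod 226)
195^8 ≡ 219 (mod 226)
195^14 ≡ 211 (mod 226)
195^16 ≡ 49 (mod 226)
195^28 ≡ 225 (mod 226)
195^56 ≡ 1 (mod 226) ✓
So ord_226(195) = 56, hence |⟨195⟩| = 56.
Index = |(Z/226Z)^×| / |⟨195⟩| = 112 / 56 = 2.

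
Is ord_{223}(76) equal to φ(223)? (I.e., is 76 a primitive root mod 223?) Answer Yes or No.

No

φ(223) = 223 − 1 = 222 = 2 · 3 · 37.
76 is a primitive root mod 223 iff 76^(φ(223)/q) ≢ 1 for every prime q | φ(223), i.e. q ∈ {2, 3, 37}.
76^111 ≡ 1 (mod 223)  [q = 2: ≡ 1 ✗]
76^74 ≡ 183 (mod 223)  [q = 3: ≢ 1 ✓]
76^6 ≡ 56 (mod 223)  [q = 37: ≢ 1 ✓]
The check at q = 2 fails, so 76 generates a proper subgroup.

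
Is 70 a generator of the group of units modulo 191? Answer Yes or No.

No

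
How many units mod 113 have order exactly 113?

0

φ(113) = 113 − 1 = 112 = 2^4 · 7.
Since (Z/113Z)^× is cyclic of order 112, the number of elements of order d is φ(d) when d | 112 and 0 otherwise.
113 does not divide 112, so no element of (Z/113Z)^× has order 113.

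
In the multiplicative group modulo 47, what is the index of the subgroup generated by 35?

By Lagrange's theorem, ord_47(35) divides φ(47) = 47 − 1 = 46 = 2 · 23.
Divisors of 46: 1, 2, 23, 46.
Check 35^d mod 47 for each divisor in increasing order:
35^1 ≡ 35 (mod 47)
35^2 ≡ 3 (mod 47)
35^23 ≡ 46 (mod 47)
35^46 ≡ 1 (mod 47) ✓
The order of 35 is 46, so the subgroup it generates has 46 elements.
[(Z/47Z)^× : ⟨35⟩] = 46/46 = 1.

1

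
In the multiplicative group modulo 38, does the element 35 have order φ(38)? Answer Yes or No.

φ(38) = φ(2)·φ(19) = 1·18 = 18 = 2 · 3^2.
35 is a primitive root mod 38 iff 35^(φ(38)/q) ≢ 1 for every prime q | φ(38), i.e. q ∈ {2, 3}.
35^9 ≡ 1 (mod 38)  [q = 2: ≡ 1 ✗]
35^6 ≡ 7 (mod 38)  [q = 3: ≢ 1 ✓]
Since 35^9 ≡ 1, the order of 35 divides 9 < 18, so 35 is not a primitive root.

No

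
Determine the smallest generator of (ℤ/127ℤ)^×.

φ(127) = 127 − 1 = 126 = 2 · 3^2 · 7.
Test candidates g = 2, 3, … against the prime factors q ∈ {2, 3, 7} of φ(127): g is a generator iff g^(126/q) ≢ 1 for every such q.
g = 2: 2^63 ≡ 1 — hits 1, so not a primitive root.
g = 3: 3^63 ≡ 126; 3^42 ≡ 107; 3^18 ≡ 4 — none is 1, so 3 is a primitive root.
The smallest primitive root modulo 127 is 3.

3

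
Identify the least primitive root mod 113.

3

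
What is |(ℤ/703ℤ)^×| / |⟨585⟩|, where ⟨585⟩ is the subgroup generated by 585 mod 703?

36

Since 585 ∈ (Z/703Z)^×, its order divides φ(703) = φ(19·37) = (19−1)·(37−1) = 18·36 = 648 = 2^3 · 3^4.
Divisors of 648: 1, 2, 3, 4, 6, 8, 9, 12, 18, 24, 27, 36, 54, 72, 81, 108, 162, 216, 324, 648.
Compute 585^d (mod 703) for the divisors d until we hit 1:
585^1 ≡ 585 (mod 703)
585^2 ≡ 567 (mod 703)
585^3 ≡ 582 (mod 703)
585^4 ≡ 218 (mod 703)
585^6 ≡ 581 (mod 703)
585^8 ≡ 423 (mod 703)
585^9 ≡ 702 (mod 703)
585^12 ≡ 121 (mod 703)
585^18 ≡ 1 (mod 703) ✓
So ord_703(585) = 18, hence |⟨585⟩| = 18.
Index = |(Z/703Z)^×| / |⟨585⟩| = 648 / 18 = 36.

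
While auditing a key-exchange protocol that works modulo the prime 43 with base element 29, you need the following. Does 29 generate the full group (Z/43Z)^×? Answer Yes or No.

Yes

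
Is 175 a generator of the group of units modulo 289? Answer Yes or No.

φ(289) = φ(17^2) = 17·(17−1) = 272 = 2^4 · 17.
175 is a primitive root mod 289 iff 175^(φ(289)/q) ≢ 1 for every prime q | φ(289), i.e. q ∈ {2, 17}.
175^136 ≡ 288 (mod 289)  [q = 2: ≢ 1 ✓]
175^16 ≡ 171 (mod 289)  [q = 17: ≢ 1 ✓]
None equal 1, so ord_289(175) = 272: 175 is a primitive root.

Yes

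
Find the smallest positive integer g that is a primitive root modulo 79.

φ(79) = 79 − 1 = 78 = 2 · 3 · 13.
Test candidates g = 2, 3, … against the prime factors q ∈ {2, 3, 13} of φ(79): g is a generator iff g^(78/q) ≢ 1 for every such q.
g = 2: 2^39 ≡ 1 — hits 1, so not a primitive root.
g = 3: 3^39 ≡ 78; 3^26 ≡ 23; 3^6 ≡ 18 — none is 1, so 3 is a primitive root.
So 3 is the smallest generator of (Z/79Z)^×.

3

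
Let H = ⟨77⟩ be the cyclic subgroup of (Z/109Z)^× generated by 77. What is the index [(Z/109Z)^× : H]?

ord(77) | φ(109) = 109 − 1 = 108 = 2^2 · 3^3.
Divisors of 108: 1, 2, 3, 4, 6, 9, 12, 18, 27, 36, 54, 108.
Compute 77^d (mod 109) for the divisors d until we hit 1:
77^1 ≡ 77 (mod 109)
77^2 ≡ 43 (mod 109)
77^3 ≡ 41 (mod 109)
77^4 ≡ 105 (mod 109)
77^6 ≡ 46 (mod 109)
77^9 ≡ 33 (mod 109)
77^12 ≡ 45 (mod 109)
77^18 ≡ 108 (mod 109)
77^27 ≡ 76 (mod 109)
77^36 ≡ 1 (mod 109) ✓
Thus |⟨77⟩| = ord(77) = 36.
[(Z/109Z)^× : ⟨77⟩] = 108/36 = 3.

3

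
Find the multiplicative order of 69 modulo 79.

The order of 69 must divide φ(79) = 79 − 1 = 78 = 2 · 3 · 13.
Divisors of 78: 1, 2, 3, 6, 13, 26, 39, 78.
Test each divisor d:
69^1 ≡ 69
69^2 ≡ 21
69^3 ≡ 27
69^6 ≡ 18
69^13 ≡ 78
69^26 ≡ 1
So ord_79(69) = 26.

26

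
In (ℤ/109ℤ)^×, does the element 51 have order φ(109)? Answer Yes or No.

φ(109) = 109 − 1 = 108 = 2^2 · 3^3.
An element g generates (Z/109Z)^× iff g^(108/q) ≢ 1 (mod 109) for each prime q ∈ {2, 3}.
51^54 ≡ 108 (mod 109)  [q = 2: ≢ 1 ✓]
51^36 ≡ 63 (mod 109)  [q = 3: ≢ 1 ✓]
All checks pass, so 51 has order 108 and is a primitive root modulo 109.

Yes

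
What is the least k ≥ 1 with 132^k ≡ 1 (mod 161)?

22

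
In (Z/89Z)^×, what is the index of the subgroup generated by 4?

ord(4) | φ(89) = 89 − 1 = 88 = 2^3 · 11.
Divisors of 88: 1, 2, 4, 8, 11, 22, 44, 88.
Compute 4^d (mod 89) for the divisors d until we hit 1:
4^1 ≡ 4 (mod 89)
4^2 ≡ 16 (mod 89)
4^4 ≡ 78 (mod 89)
4^8 ≡ 32 (mod 89)
4^11 ≡ 1 (mod 89) ✓
The order of 4 is 11, so the subgroup it generates has 11 elements.
Index = |(Z/89Z)^×| / |⟨4⟩| = 88 / 11 = 8.

8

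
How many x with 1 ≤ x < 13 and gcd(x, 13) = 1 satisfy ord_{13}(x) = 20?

0

φ(13) = 13 − 1 = 12 = 2^2 · 3.
In a cyclic group of order 12, there are φ(d) elements of order d for each divisor d of 12, and zero for non-divisors.
Since 20 ∤ 12, the count is 0.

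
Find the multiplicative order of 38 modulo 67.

6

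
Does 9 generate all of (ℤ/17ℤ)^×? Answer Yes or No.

No

φ(17) = 17 − 1 = 16 = 2^4.
9 is a primitive root mod 17 iff 9^(φ(17)/q) ≢ 1 for every prime q | φ(17), i.e. q ∈ {2}.
9^8 ≡ 1 (mod 17)  [q = 2: ≡ 1 ✗]
The check at q = 2 fails, so 9 generates a proper subgroup.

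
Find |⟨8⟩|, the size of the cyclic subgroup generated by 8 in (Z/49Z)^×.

7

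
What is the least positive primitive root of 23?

φ(23) = 23 − 1 = 22 = 2 · 11.
g is a primitive root iff g^(22/q) ≢ 1 (mod 23) for each prime q ∈ {2, 11}.
g = 2: 2^11 ≡ 1 — hits 1, so not a primitive root.
g = 3: 3^11 ≡ 1 — hits 1, so not a primitive root.
g = 4: 4^11 ≡ 1 — hits 1, so not a primitive root.
g = 5: 5^11 ≡ 22; 5^2 ≡ 2 — none is 1, so 5 is a primitive root.
Hence the least primitive root of 23 is 5.

5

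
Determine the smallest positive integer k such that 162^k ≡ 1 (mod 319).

ord(162) | φ(319) = φ(11·29) = (11−1)·(29−1) = 10·28 = 280 = 2^3 · 5 · 7.
Divisors of 280: 1, 2, 4, 5, 7, 8, 10, 14, 20, 28, 35, 40, 56, 70, 140, 280.
Evaluate successive powers at the divisors of 280:
162^1 ≡ 162 (mod 319)
162^2 ≡ 86 (mod 319)
162^4 ≡ 59 (mod 319)
162^5 ≡ 307 (mod 319)
162^7 ≡ 244 (mod 319)
162^8 ≡ 291 (mod 319)
162^10 ≡ 144 (mod 319)
162^14 ≡ 202 (mod 319)
162^20 ≡ 1 (mod 319) ✓
So ord_319(162) = 20.

20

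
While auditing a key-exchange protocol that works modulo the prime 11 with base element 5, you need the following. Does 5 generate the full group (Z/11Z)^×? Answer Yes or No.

φ(11) = 11 − 1 = 10 = 2 · 5.
An element g generates (Z/11Z)^× iff g^(10/q) ≢ 1 (mod 11) for each prime q ∈ {2, 5}.
5^5 ≡ 1 (mod 11)  [q = 2: ≡ 1 ✗]
5^2 ≡ 3 (mod 11)  [q = 5: ≢ 1 ✓]
Since 5^5 ≡ 1, the order of 5 divides 5 < 10, so 5 is not a primitive root.

No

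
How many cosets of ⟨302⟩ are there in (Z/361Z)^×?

2

By Lagrange's theorem, ord_361(302) divides φ(361) = φ(19^2) = 19·(19−1) = 342 = 2 · 3^2 · 19.
Divisors of 342: 1, 2, 3, 6, 9, 18, 19, 38, 57, 114, 171, 342.
Evaluate successive powers at the divisors of 342:
302^1 ≡ 302 (mod 361)
302^2 ≡ 232 (mod 361)
302^3 ≡ 30 (mod 361)
302^6 ≡ 178 (mod 361)
302^9 ≡ 286 (mod 361)
302^18 ≡ 210 (mod 361)
302^19 ≡ 245 (mod 361)
302^38 ≡ 99 (mod 361)
302^57 ≡ 68 (mod 361)
302^114 ≡ 292 (mod 361)
302^171 ≡ 1 (mod 361) ✓
The order of 302 is 171, so the subgroup it generates has 171 elements.
[(Z/361Z)^× : ⟨302⟩] = 342/171 = 2.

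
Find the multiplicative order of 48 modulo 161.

22

The order of 48 must divide φ(161) = φ(7·23) = (7−1)·(23−1) = 6·22 = 132 = 2^2 · 3 · 11.
Divisors of 132: 1, 2, 3, 4, 6, 11, 12, 22, 33, 44, 66, 132.
Compute 48^d (mod 161) for the divisors d until we hit 1:
48^1 ≡ 48
48^2 ≡ 50
48^3 ≡ 146
48^4 ≡ 85
48^6 ≡ 64
48^11 ≡ 139
48^12 ≡ 71
48^22 ≡ 1
So ord_161(48) = 22.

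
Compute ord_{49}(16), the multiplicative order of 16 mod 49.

By Lagrange's theorem, ord_49(16) divides φ(49) = φ(7^2) = 7·(7−1) = 42 = 2 · 3 · 7.
Divisors of 42: 1, 2, 3, 6, 7, 14, 21, 42.
Evaluate successive powers at the divisors of 42:
16^1 ≡ 16 (mod 49)
16^2 ≡ 11 (mod 49)
16^3 ≡ 29 (mod 49)
16^6 ≡ 8 (mod 49)
16^7 ≡ 30 (mod 49)
16^14 ≡ 18 (mod 49)
16^21 ≡ 1 (mod 49) ✓
Hence ord(16) = 21.

21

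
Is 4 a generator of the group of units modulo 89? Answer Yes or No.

No

φ(89) = 89 − 1 = 88 = 2^3 · 11.
Test 4^(88/q) mod 89 for each prime factor q of 88:
4^44 ≡ 1 (mod 89)  [q = 2: ≡ 1 ✗]
4^8 ≡ 32 (mod 89)  [q = 11: ≢ 1 ✓]
The check at q = 2 fails, so 4 generates a proper subgroup.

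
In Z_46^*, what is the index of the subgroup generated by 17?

Since 17 ∈ (Z/46Z)^×, its order divides φ(46) = φ(2)·φ(23) = 1·22 = 22 = 2 · 11.
Divisors of 22: 1, 2, 11, 22.
Test each divisor d:
17^1 ≡ 17 (mod 46)
17^2 ≡ 13 (mod 46)
17^11 ≡ 45 (mod 46)
17^22 ≡ 1 (mod 46) ✓
Thus |⟨17⟩| = ord(17) = 22.
Index = |(Z/46Z)^×| / |⟨17⟩| = 22 / 22 = 1.

1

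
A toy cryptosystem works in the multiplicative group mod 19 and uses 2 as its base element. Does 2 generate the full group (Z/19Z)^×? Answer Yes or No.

Yes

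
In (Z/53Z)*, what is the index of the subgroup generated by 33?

Since 33 ∈ (Z/53Z)^×, its order divides φ(53) = 53 − 1 = 52 = 2^2 · 13.
Divisors of 52: 1, 2, 4, 13, 26, 52.
Test each divisor d:
33^1 ≡ 33
33^2 ≡ 29
33^4 ≡ 46
33^13 ≡ 23
33^26 ≡ 52
33^52 ≡ 1
The order of 33 is 52, so the subgroup it generates has 52 elements.
[(Z/53Z)^× : ⟨33⟩] = 52/52 = 1.

1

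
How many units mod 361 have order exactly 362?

0

φ(361) = φ(19^2) = 19·(19−1) = 342 = 2 · 3^2 · 19.
In a cyclic group of order 342, there are φ(d) elements of order d for each divisor d of 342, and zero for non-divisors.
Here 342 is not a multiple of 362, so there are no elements of order 362.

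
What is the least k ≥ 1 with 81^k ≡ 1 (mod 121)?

5

By Lagrange's theorem, ord_121(81) divides φ(121) = φ(11^2) = 11·(11−1) = 110 = 2 · 5 · 11.
Divisors of 110: 1, 2, 5, 10, 11, 22, 55, 110.
Evaluate successive powers at the divisors of 110:
81^1 ≡ 81 (mod 121)
81^2 ≡ 27 (mod 121)
81^5 ≡ 1 (mod 121) ✓
Therefore the multiplicative order of 81 modulo 121 is 5.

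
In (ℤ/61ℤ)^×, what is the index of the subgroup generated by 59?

By Lagrange's theorem, ord_61(59) divides φ(61) = 61 − 1 = 60 = 2^2 · 3 · 5.
Divisors of 60: 1, 2, 3, 4, 5, 6, 10, 12, 15, 20, 30, 60.
Compute 59^d (mod 61) for the divisors d until we hit 1:
59^1 ≡ 59
59^2 ≡ 4
59^3 ≡ 53
59^4 ≡ 16
59^5 ≡ 29
59^6 ≡ 3
59^10 ≡ 48
59^12 ≡ 9
59^15 ≡ 50
59^20 ≡ 47
59^30 ≡ 60
59^60 ≡ 1
The order of 59 is 60, so the subgroup it generates has 60 elements.
Index = |(Z/61Z)^×| / |⟨59⟩| = 60 / 60 = 1.

1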